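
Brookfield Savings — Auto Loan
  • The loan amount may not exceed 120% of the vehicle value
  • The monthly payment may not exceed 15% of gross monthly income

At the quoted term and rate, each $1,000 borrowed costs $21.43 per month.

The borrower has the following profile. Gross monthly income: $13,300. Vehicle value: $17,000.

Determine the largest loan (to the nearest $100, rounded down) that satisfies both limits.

Payment cap: 15% × $13,300 = $1,995/month.
At $21.43 per $1,000, that supports 1,995/21.43 × 1,000 ≈ $93,093 → $93,000.
LTV cap: 120% × $17,000 = $20,400 → $20,400.
Binding constraint: loan-to-value.

$20,400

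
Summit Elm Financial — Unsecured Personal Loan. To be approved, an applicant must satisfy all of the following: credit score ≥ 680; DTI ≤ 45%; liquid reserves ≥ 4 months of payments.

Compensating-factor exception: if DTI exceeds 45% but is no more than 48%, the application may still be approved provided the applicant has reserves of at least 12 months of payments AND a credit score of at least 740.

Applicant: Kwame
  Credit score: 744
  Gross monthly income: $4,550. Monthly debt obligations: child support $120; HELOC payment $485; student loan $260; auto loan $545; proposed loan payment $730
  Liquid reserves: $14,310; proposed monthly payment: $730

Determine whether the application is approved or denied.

Credit score 744 ≥ 680 (meets base)
Total debts = (120 + 485 + 260 + 545 + 730) = 2,140. DTI = 2,140/4,550 = 47% > 45% — standard DTI limit exceeded.
Reserves: 14,310 ÷ 730 = 19.6 months (meets 4-month minimum)
DTI 47% is within the 45%–48% exception band; checking compensating factors.
Reserves 19.6 ≥ 12 months; credit score 744 ≥ 740.
Both compensating conditions met → exception applies.

Approved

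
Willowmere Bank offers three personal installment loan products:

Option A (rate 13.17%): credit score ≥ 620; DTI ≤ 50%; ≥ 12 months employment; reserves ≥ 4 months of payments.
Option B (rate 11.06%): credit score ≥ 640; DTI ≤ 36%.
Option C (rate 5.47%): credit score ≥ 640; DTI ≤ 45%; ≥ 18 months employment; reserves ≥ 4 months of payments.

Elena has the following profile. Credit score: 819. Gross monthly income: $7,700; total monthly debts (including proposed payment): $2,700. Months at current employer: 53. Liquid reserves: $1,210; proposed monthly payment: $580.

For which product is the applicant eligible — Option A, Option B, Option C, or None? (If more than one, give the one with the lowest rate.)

DTI = 2,700/7,700 = 35.1%.
Reserves = 1,210/580 = 2.1 months.
Option A: score 819 ≥ 620; DTI 35.1% ≤ 50%; employment 53 ≥ 12 mo; reserves 2.1 < 4 mo → does not qualify.
Option B: score 819 ≥ 640; DTI 35.1% ≤ 36% → qualifies.
Option C: score 819 ≥ 640; DTI 35.1% ≤ 45%; employment 53 ≥ 18 mo; reserves 2.1 < 4 mo → does not qualify.

Option B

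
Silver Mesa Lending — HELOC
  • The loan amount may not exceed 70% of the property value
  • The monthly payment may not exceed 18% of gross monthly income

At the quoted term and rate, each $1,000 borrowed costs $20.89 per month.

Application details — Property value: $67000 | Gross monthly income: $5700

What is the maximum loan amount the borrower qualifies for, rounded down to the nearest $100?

$46,900

Payment cap: 18% × $5,700 = $1,026/month.
At $20.89 per $1,000, that supports 1,026/20.89 × 1,000 ≈ $49,114 → $49,100.
LTV cap: 70% × $67,000 = $46,900 → $46,900.
Binding constraint: loan-to-value.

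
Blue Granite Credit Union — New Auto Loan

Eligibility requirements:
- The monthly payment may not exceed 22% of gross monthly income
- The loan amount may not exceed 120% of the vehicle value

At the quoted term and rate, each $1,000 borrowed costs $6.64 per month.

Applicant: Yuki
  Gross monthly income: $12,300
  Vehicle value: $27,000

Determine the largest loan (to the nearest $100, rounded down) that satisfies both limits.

Payment cap: 22% × $12,300 = $2,706/month.
At $6.64 per $1,000, that supports 2,706/6.64 × 1,000 ≈ $407,530 → $407,500.
LTV cap: 120% × $27,000 = $32,400 → $32,400.
Binding constraint: loan-to-value.

$32,400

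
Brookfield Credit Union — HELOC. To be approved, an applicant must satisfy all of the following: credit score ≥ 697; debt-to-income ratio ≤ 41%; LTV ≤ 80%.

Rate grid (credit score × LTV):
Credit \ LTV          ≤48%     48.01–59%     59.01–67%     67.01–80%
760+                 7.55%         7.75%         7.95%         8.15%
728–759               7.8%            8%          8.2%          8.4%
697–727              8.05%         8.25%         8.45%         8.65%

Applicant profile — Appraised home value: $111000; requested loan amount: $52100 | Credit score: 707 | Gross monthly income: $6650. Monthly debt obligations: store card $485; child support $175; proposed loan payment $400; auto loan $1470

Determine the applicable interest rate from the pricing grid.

Credit score 707 ≥ 697; Total monthly debts = (485 + 175 + 400 + 1,470) = 2,530. DTI: 2,530 ÷ 6,650 = 38%, within the 41% cap
LTV: 52,100 ÷ 111,000 = 46.9%, within 80% cap
Row: 707 falls in 697–727. Column: 46.9% falls in ≤48%. Rate = 8.05%.

8.05%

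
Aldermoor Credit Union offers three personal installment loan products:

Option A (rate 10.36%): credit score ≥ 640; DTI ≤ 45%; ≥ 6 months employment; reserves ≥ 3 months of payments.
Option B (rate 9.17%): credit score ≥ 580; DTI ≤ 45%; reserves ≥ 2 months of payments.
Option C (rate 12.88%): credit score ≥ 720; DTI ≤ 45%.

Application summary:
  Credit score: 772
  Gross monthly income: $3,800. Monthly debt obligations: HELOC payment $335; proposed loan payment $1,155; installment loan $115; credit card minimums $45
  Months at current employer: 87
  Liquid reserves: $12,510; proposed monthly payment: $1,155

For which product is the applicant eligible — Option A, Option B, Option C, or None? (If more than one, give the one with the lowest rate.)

Option B

Total debts = (335 + 1,155 + 115 + 45) = 1,650; DTI = 1,650/3,800 = 43.4%.
Reserves = 12,510/1,155 = 10.8 months.
Option A: score 772 ≥ 640; DTI 43.4% ≤ 45%; employment 87 ≥ 6 mo; reserves 10.8 ≥ 3 mo → qualifies.
Option B: score 772 ≥ 580; DTI 43.4% ≤ 45%; reserves 10.8 ≥ 2 mo → qualifies.
Option C: score 772 ≥ 720; DTI 43.4% ≤ 45% → qualifies.
Qualifying: Option A, Option B, Option C. Lowest rate is 9.17% → Option B.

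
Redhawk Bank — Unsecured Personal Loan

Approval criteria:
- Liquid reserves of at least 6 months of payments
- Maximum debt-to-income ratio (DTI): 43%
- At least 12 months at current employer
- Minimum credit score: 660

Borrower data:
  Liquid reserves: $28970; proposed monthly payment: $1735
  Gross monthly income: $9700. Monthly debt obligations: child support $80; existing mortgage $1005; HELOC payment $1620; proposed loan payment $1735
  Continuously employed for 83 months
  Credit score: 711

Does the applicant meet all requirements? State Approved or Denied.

Denied

Liquid reserves cover 28,970/1,735 = 16.7 months — ≥ 6 required
Total monthly debts = (80 + 1,005 + 1,620 + 1,735) = 4,440. DTI = 4,440/9,700 = 45.8% > 43%
Employment 83 ≥ 12 months
Credit score 711 ≥ 660 (meets)
Fails on DTI.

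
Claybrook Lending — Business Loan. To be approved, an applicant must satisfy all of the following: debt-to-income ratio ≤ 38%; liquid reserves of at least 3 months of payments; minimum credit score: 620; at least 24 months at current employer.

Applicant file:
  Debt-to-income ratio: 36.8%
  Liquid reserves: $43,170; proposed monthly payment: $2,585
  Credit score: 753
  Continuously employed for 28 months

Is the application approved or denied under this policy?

DTI 36.8% ≤ 38%
Reserves: 43,170 ÷ 2,585 = 16.7 months (meets 3-month minimum)
Credit score 753 ≥ 620 (meets)
Employment 28 ≥ 24 months
All criteria satisfied.

Approved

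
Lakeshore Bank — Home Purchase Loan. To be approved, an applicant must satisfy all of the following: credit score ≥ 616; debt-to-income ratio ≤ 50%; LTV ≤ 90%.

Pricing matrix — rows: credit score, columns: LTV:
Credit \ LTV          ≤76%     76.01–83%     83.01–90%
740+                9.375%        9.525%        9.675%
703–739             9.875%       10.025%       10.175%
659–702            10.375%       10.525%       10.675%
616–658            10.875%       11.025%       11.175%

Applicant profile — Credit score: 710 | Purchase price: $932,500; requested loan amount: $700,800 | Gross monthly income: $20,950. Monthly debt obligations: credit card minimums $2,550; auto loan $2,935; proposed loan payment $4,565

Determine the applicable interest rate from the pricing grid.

Credit score 710 ≥ 616; Total monthly debts = (2,550 + 2,935 + 4,565) = 10,050. Debt-to-income = 10,050/20,950 = 48% — meets 50% limit
Loan-to-value = 700,800/932,500 = 75.2% — pass (90% max)
Credit 710 → row 703–739; LTV 75.2% → column ≤76%. Grid cell → 9.875%.

9.875%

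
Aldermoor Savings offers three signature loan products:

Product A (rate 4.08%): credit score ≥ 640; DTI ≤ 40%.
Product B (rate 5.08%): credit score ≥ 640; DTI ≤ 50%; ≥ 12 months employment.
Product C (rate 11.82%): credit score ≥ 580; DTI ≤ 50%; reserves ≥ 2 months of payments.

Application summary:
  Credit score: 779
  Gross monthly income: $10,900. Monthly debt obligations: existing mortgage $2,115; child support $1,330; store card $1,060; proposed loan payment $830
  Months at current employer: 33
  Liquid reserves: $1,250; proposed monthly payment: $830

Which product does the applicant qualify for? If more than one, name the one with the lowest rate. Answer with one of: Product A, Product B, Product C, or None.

Total debts = (2,115 + 1,330 + 1,060 + 830) = 5,335; DTI = 5,335/10,900 = 48.9%.
Reserves = 1,250/830 = 1.5 months.
Product A: score 779 ≥ 640; DTI 48.9% > 40% → does not qualify.
Product B: score 779 ≥ 640; DTI 48.9% ≤ 50%; employment 33 ≥ 12 mo → qualifies.
Product C: score 779 ≥ 580; DTI 48.9% ≤ 50%; reserves 1.5 < 2 mo → does not qualify.

Product B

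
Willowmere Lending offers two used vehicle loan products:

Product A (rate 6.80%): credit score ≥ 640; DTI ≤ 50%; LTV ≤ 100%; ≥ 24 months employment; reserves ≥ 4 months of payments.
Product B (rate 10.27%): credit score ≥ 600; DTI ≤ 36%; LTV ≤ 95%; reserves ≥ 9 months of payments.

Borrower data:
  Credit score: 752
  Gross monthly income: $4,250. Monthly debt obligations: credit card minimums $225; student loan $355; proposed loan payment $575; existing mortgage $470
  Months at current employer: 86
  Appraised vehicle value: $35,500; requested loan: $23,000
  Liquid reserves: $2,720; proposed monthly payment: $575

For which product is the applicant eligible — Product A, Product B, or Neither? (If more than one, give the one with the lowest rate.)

Product A

Total debts = (225 + 355 + 575 + 470) = 1,625; DTI = 1,625/4,250 = 38.2%.
LTV = 23,000/35,500 = 64.8%.
Reserves = 2,720/575 = 4.7 months.
Product A: score 752 ≥ 640; DTI 38.2% ≤ 50%; LTV 64.8% ≤ 100%; employment 86 ≥ 24 mo; reserves 4.7 ≥ 4 mo → qualifies.
Product B: score 752 ≥ 600; DTI 38.2% > 36%; LTV 64.8% ≤ 95%; reserves 4.7 < 9 mo → does not qualify.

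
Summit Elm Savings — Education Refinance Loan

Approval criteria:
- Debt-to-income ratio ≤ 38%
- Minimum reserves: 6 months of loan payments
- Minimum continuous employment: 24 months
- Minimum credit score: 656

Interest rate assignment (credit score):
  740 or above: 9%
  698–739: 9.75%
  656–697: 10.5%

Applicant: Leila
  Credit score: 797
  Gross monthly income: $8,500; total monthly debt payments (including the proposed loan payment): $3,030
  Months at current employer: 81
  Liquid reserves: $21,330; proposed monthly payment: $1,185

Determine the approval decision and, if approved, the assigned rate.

Approved at 9%

Credit score 797 ≥ 656 (meets minimum)
DTI = 3,030/8,500 = 35.6% ≤ 38%
Employment 81 ≥ 24 months
Reserves: 21,330 ÷ 1,185 = 18.0 months (meets 6-month minimum)
All requirements met. Score 797 falls in the 740 or above tier → 9%.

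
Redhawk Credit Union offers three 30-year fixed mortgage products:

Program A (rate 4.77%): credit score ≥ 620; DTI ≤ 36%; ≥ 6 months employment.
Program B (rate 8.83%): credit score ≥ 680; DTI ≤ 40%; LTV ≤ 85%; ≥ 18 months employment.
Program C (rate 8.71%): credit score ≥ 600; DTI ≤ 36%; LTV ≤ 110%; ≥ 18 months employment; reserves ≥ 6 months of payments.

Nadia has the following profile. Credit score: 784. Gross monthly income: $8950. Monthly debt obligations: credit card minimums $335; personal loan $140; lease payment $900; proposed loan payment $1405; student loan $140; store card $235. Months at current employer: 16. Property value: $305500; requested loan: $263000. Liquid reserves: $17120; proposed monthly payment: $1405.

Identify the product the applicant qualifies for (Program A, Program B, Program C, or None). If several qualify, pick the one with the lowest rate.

Program A

Total debts = (335 + 140 + 900 + 1,405 + 140 + 235) = 3,155; DTI = 3,155/8,950 = 35.3%.
LTV = 263,000/305,500 = 86.1%.
Reserves = 17,120/1,405 = 12.2 months.
Program A: score 784 ≥ 620; DTI 35.3% ≤ 36%; employment 16 ≥ 6 mo → qualifies.
Program B: score 784 ≥ 680; DTI 35.3% ≤ 40%; LTV 86.1% > 85%; employment 16 < 18 mo → does not qualify.
Program C: score 784 ≥ 600; DTI 35.3% ≤ 36%; LTV 86.1% ≤ 110%; employment 16 < 18 mo; reserves 12.2 ≥ 6 mo → does not qualify.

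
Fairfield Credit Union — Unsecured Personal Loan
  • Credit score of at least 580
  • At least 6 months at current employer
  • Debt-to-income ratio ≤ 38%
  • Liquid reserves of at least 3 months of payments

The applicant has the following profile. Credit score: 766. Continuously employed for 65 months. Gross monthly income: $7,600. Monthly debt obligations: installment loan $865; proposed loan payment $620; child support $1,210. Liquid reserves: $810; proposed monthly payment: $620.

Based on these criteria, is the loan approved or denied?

Credit score 766 ≥ 580 (meets)
Employment 65 ≥ 6 months
Total monthly debts = (865 + 620 + 1,210) = 2,695. DTI = 2,695/7,600 = 35.5% ≤ 38%
Reserves: 810 ÷ 620 = 1.3 months (below 3-month minimum)
Fails on reserves.

Denied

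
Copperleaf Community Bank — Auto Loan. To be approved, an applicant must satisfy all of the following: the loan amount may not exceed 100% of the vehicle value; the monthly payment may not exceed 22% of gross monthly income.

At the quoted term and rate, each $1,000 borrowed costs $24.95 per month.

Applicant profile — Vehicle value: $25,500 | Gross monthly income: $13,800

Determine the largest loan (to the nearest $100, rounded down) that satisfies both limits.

Payment cap: 22% × $13,800 = $3,036/month.
At $24.95 per $1,000, that supports 3,036/24.95 × 1,000 ≈ $121,683 → $121,600.
LTV cap: 100% × $25,500 = $25,500 → $25,500.
Binding constraint: loan-to-value.

$25,500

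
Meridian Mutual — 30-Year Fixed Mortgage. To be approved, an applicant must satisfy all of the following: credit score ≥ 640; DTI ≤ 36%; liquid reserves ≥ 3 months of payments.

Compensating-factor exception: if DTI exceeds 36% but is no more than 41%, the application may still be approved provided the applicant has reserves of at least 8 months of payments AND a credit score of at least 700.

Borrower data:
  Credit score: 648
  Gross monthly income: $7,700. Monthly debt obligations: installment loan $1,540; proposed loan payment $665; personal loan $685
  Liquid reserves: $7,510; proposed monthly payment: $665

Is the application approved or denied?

Credit score 648 ≥ 640 (meets base)
Total debts = (1,540 + 665 + 685) = 2,890. DTI: 2,890 ÷ 7,700 = 37.5%, over the 36% base limit.
Reserves: 7,510 ÷ 665 = 11.3 months (meets 3-month minimum)
37.5% falls in the override range (36%–41%), so the compensating-factor test applies.
Reserves 11.3 ≥ 8 months; credit score 648 < 700.
Compensating-factor requirement not fully met.

Denied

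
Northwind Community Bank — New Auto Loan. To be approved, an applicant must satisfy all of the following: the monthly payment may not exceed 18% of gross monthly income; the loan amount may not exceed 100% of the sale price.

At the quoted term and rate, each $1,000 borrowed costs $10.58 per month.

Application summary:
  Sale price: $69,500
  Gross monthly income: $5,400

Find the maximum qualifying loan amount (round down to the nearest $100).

$69,500

Payment cap: 18% × $5,400 = $972/month.
At $10.58 per $1,000, that supports 972/10.58 × 1,000 ≈ $91,871 → $91,800.
LTV cap: 100% × $69,500 = $69,500 → $69,500.
Binding constraint: loan-to-value.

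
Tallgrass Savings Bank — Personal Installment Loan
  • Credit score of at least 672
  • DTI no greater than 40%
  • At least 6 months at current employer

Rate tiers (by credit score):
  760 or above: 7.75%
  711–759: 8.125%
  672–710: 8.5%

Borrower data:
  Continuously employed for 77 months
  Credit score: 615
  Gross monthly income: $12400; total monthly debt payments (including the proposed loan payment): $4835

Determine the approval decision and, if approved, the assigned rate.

Denied

Credit score 615 < 672 (below minimum)
DTI: 4,835 ÷ 12,400 = 39%, within the 40% cap
Employment 77 ≥ 6 months
Not all requirements met → denied.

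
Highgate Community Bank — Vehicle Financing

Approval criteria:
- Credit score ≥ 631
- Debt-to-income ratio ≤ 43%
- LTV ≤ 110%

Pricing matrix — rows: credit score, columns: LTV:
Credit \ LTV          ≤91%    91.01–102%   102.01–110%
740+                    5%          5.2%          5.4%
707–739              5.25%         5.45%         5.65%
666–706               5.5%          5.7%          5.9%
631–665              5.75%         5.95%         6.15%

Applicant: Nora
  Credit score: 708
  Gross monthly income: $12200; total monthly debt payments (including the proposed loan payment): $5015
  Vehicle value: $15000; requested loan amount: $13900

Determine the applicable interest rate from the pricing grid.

Credit score 708 ≥ 631; DTI: 5,015 ÷ 12,200 = 41.1%, within the 43% cap
Loan-to-value = 13,900/15,000 = 92.7% — pass (110% max)
Score 708 is in the 707–739 band; LTV 92.7% is in the 91.01–102% band → 5.45%.

5.45%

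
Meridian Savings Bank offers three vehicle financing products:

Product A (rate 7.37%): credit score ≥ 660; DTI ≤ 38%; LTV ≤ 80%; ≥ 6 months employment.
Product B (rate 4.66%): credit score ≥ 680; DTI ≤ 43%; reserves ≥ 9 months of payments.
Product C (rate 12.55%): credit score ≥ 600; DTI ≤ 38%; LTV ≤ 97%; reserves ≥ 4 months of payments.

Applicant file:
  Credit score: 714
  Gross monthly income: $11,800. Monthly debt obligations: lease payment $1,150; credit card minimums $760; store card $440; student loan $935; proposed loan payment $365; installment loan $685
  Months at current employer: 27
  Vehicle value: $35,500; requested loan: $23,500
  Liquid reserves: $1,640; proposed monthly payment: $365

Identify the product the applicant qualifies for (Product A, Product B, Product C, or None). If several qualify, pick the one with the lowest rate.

Product A

Total debts = (1,150 + 760 + 440 + 935 + 365 + 685) = 4,335; DTI = 4,335/11,800 = 36.7%.
LTV = 23,500/35,500 = 66.2%.
Reserves = 1,640/365 = 4.5 months.
Product A: score 714 ≥ 660; DTI 36.7% ≤ 38%; LTV 66.2% ≤ 80%; employment 27 ≥ 6 mo → qualifies.
Product B: score 714 ≥ 680; DTI 36.7% ≤ 43%; reserves 4.5 < 9 mo → does not qualify.
Product C: score 714 ≥ 600; DTI 36.7% ≤ 38%; LTV 66.2% ≤ 97%; reserves 4.5 ≥ 4 mo → qualifies.
Qualifying: Product A, Product C. Lowest rate is 7.37% → Product A.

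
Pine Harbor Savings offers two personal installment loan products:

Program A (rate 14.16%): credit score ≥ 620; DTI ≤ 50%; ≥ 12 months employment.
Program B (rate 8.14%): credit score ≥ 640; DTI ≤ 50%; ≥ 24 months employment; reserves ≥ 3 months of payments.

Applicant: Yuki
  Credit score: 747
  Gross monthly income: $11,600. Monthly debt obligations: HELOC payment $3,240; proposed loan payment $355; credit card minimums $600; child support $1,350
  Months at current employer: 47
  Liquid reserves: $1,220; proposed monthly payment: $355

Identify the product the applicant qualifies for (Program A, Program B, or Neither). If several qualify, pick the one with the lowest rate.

Total debts = (3,240 + 355 + 600 + 1,350) = 5,545; DTI = 5,545/11,600 = 47.8%.
Reserves = 1,220/355 = 3.4 months.
Program A: score 747 ≥ 620; DTI 47.8% ≤ 50%; employment 47 ≥ 12 mo → qualifies.
Program B: score 747 ≥ 640; DTI 47.8% ≤ 50%; employment 47 ≥ 24 mo; reserves 3.4 ≥ 3 mo → qualifies.
Qualifying: Program A, Program B. Lowest rate is 8.14% → Program B.

Program B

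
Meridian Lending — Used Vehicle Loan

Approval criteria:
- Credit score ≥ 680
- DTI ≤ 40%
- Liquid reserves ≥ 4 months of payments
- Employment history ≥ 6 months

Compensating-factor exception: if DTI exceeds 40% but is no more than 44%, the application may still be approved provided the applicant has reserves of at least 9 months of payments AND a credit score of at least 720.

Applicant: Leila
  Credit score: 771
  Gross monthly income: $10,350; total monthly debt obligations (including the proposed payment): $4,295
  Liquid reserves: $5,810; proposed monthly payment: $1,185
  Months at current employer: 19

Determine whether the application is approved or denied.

Denied

Credit score 771 ≥ 680 (meets base)
DTI = 4,295/10,350 = 41.5% > 40% — standard DTI limit exceeded.
Reserves: 5,810 ÷ 1,185 = 4.9 months (meets 4-month minimum)
Employment 19 ≥ 6 months
41.5% falls in the override range (40%–44%), so the compensating-factor test applies.
Reserves 4.9 < 9 months; credit score 771 ≥ 720.
Compensating-factor requirement not fully met.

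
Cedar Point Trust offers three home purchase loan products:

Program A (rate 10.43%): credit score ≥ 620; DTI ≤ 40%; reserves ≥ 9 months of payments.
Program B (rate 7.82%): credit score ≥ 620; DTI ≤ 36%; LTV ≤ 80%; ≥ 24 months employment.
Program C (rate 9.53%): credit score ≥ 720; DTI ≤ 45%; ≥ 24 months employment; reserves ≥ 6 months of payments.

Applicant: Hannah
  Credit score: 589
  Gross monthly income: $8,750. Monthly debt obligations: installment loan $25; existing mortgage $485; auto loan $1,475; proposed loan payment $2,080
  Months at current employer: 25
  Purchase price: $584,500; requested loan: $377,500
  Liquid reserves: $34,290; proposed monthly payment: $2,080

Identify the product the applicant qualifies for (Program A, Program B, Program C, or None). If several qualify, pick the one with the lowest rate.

None

Total debts = (25 + 485 + 1,475 + 2,080) = 4,065; DTI = 4,065/8,750 = 46.5%.
LTV = 377,500/584,500 = 64.6%.
Reserves = 34,290/2,080 = 16.5 months.
Program A: score 589 < 620; DTI 46.5% > 40%; reserves 16.5 ≥ 9 mo → does not qualify.
Program B: score 589 < 620; DTI 46.5% > 36%; LTV 64.6% ≤ 80%; employment 25 ≥ 24 mo → does not qualify.
Program C: score 589 < 720; DTI 46.5% > 45%; employment 25 ≥ 24 mo; reserves 16.5 ≥ 6 mo → does not qualify.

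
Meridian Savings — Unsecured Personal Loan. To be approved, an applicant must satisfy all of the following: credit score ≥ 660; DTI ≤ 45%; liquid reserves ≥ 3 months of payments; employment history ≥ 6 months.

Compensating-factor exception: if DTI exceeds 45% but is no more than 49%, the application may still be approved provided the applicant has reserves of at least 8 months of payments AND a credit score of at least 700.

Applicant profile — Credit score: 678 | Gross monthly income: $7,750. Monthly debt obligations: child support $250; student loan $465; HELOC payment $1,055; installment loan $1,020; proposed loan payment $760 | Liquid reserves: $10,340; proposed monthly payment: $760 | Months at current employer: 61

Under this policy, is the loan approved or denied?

Credit score 678 ≥ 660 (meets base)
Total debts = (250 + 465 + 1,055 + 1,020 + 760) = 3,550. DTI = 3,550/7,750 = 45.8% > 45% — standard DTI limit exceeded.
Reserves: 10,340 ÷ 760 = 13.6 months (meets 3-month minimum)
Employment 61 ≥ 6 months
45.8% falls in the override range (45%–49%), so the compensating-factor test applies.
Reserves 13.6 ≥ 8 months; credit score 678 < 700.
Compensating-factor requirement not fully met.

Denied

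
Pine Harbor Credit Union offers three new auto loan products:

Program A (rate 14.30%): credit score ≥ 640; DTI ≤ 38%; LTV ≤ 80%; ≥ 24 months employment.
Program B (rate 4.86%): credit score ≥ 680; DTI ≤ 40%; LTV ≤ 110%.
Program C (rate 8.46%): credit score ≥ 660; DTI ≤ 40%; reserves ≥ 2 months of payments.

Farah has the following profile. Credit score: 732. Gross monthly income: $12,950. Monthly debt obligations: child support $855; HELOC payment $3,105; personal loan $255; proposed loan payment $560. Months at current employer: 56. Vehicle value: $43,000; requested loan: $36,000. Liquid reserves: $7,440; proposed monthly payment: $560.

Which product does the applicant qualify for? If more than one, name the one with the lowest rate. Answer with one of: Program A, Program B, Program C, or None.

Program B

Total debts = (855 + 3,105 + 255 + 560) = 4,775; DTI = 4,775/12,950 = 36.9%.
LTV = 36,000/43,000 = 83.7%.
Reserves = 7,440/560 = 13.3 months.
Program A: score 732 ≥ 640; DTI 36.9% ≤ 38%; LTV 83.7% > 80%; employment 56 ≥ 24 mo → does not qualify.
Program B: score 732 ≥ 680; DTI 36.9% ≤ 40%; LTV 83.7% ≤ 110% → qualifies.
Program C: score 732 ≥ 660; DTI 36.9% ≤ 40%; reserves 13.3 ≥ 2 mo → qualifies.
Qualifying: Program B, Program C. Lowest rate is 4.86% → Program B.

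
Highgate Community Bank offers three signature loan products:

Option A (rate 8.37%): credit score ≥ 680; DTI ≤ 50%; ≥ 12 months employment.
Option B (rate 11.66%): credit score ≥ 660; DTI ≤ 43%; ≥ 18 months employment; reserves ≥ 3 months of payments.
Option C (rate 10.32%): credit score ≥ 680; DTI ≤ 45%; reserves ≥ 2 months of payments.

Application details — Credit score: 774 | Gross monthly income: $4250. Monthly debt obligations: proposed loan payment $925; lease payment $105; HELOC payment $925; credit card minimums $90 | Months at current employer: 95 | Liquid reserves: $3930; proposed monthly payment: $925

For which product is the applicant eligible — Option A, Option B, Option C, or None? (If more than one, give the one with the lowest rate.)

Total debts = (925 + 105 + 925 + 90) = 2,045; DTI = 2,045/4,250 = 48.1%.
Reserves = 3,930/925 = 4.2 months.
Option A: score 774 ≥ 680; DTI 48.1% ≤ 50%; employment 95 ≥ 12 mo → qualifies.
Option B: score 774 ≥ 660; DTI 48.1% > 43%; employment 95 ≥ 18 mo; reserves 4.2 ≥ 3 mo → does not qualify.
Option C: score 774 ≥ 680; DTI 48.1% > 45%; reserves 4.2 ≥ 2 mo → does not qualify.

Option A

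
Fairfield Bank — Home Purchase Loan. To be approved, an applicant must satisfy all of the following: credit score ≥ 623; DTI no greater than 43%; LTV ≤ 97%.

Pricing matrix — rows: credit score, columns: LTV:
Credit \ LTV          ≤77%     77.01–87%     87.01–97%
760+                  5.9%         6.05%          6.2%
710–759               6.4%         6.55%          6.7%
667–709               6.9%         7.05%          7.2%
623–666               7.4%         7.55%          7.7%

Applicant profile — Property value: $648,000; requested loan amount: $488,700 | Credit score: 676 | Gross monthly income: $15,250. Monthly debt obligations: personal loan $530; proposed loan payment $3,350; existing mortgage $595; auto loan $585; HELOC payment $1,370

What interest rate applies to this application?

Credit score 676 ≥ 623; Total monthly debts = (530 + 3,350 + 595 + 585 + 1,370) = 6,430. DTI: 6,430 ÷ 15,250 = 42.2%, within the 43% cap
LTV: 488,700 ÷ 648,000 = 75.4%, within 97% cap
Score 676 is in the 667–709 band; LTV 75.4% is in the ≤77% band → 6.9%.

6.9%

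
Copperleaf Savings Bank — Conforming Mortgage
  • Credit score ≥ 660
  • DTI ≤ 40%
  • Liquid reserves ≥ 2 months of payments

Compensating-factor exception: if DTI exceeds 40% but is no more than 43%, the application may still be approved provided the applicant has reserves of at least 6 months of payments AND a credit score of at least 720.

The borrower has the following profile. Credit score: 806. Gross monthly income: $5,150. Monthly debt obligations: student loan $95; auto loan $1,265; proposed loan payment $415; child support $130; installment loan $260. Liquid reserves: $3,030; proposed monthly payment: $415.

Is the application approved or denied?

Approved

Credit score 806 ≥ 660 (meets base)
Total debts = (95 + 1,265 + 415 + 130 + 260) = 2,165. DTI: 2,165 ÷ 5,150 = 42%, over the 40% base limit.
Reserves = 3,030/415 = 7.3 months ≥ 2
DTI 42% is within the 40%–43% exception band; checking compensating factors.
Override check — reserves: 7.3 mo (ok); score: 806 (ok).
Both override conditions satisfied; DTI exception granted.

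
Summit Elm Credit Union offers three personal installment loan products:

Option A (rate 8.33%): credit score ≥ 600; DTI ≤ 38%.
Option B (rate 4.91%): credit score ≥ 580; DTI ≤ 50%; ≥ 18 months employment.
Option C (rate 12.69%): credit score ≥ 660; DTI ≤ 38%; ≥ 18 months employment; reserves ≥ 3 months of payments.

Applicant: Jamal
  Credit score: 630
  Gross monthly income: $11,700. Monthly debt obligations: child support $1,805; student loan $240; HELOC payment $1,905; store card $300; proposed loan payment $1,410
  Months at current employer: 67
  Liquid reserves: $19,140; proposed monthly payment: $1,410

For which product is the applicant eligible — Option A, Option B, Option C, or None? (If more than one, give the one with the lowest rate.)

Total debts = (1,805 + 240 + 1,905 + 300 + 1,410) = 5,660; DTI = 5,660/11,700 = 48.4%.
Reserves = 19,140/1,410 = 13.6 months.
Option A: score 630 ≥ 600; DTI 48.4% > 38% → does not qualify.
Option B: score 630 ≥ 580; DTI 48.4% ≤ 50%; employment 67 ≥ 18 mo → qualifies.
Option C: score 630 < 660; DTI 48.4% > 38%; employment 67 ≥ 18 mo; reserves 13.6 ≥ 3 mo → does not qualify.

Option B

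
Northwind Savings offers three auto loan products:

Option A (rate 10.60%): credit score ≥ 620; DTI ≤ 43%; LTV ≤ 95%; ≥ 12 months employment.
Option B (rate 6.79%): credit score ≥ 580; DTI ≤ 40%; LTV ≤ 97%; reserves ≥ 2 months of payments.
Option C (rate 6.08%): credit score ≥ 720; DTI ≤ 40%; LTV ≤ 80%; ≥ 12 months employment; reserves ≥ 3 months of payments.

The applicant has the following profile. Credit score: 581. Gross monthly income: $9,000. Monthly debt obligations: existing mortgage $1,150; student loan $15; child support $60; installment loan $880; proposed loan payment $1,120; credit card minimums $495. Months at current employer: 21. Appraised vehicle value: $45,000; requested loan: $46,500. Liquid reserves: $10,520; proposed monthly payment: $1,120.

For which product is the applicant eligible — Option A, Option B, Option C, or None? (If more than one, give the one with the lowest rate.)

Total debts = (1,150 + 15 + 60 + 880 + 1,120 + 495) = 3,720; DTI = 3,720/9,000 = 41.3%.
LTV = 46,500/45,000 = 103.3%.
Reserves = 10,520/1,120 = 9.4 months.
Option A: score 581 < 620; DTI 41.3% ≤ 43%; LTV 103.3% > 95%; employment 21 ≥ 12 mo → does not qualify.
Option B: score 581 ≥ 580; DTI 41.3% > 40%; LTV 103.3% > 97%; reserves 9.4 ≥ 2 mo → does not qualify.
Option C: score 581 < 720; DTI 41.3% > 40%; LTV 103.3% > 80%; employment 21 ≥ 12 mo; reserves 9.4 ≥ 3 mo → does not qualify.

None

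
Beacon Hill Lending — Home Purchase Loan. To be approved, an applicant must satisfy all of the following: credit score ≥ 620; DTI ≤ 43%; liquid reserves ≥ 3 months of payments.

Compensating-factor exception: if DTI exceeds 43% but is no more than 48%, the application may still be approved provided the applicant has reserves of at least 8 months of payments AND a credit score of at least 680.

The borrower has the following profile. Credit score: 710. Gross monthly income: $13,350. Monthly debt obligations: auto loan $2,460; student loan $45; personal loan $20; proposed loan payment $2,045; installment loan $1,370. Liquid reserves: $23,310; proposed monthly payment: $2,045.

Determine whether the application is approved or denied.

Approved

Credit score 710 ≥ 620 (meets base)
Total debts = (2,460 + 45 + 20 + 2,045 + 1,370) = 5,940. DTI = 5,940/13,350 = 44.5% > 43% — standard DTI limit exceeded.
Liquid reserves cover 23,310/2,045 = 11.4 months — ≥ 3 required
DTI 44.5% is within the 43%–48% exception band; checking compensating factors.
Reserves 11.4 ≥ 8 months; credit score 710 ≥ 680.
Both override conditions satisfied; DTI exception granted.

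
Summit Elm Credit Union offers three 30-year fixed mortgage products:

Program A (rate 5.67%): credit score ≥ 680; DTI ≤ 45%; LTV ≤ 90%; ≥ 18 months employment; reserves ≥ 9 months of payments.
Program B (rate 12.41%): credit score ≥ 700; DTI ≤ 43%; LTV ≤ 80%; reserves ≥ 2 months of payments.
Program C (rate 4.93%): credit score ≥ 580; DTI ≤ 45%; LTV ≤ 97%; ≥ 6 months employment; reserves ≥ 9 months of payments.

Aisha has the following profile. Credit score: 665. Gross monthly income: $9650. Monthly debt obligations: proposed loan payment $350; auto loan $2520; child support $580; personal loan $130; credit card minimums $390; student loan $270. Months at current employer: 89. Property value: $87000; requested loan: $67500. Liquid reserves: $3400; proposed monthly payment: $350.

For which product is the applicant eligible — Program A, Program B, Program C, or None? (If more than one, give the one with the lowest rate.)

Program C

Total debts = (350 + 2,520 + 580 + 130 + 390 + 270) = 4,240; DTI = 4,240/9,650 = 43.9%.
LTV = 67,500/87,000 = 77.6%.
Reserves = 3,400/350 = 9.7 months.
Program A: score 665 < 680; DTI 43.9% ≤ 45%; LTV 77.6% ≤ 90%; employment 89 ≥ 18 mo; reserves 9.7 ≥ 9 mo → does not qualify.
Program B: score 665 < 700; DTI 43.9% > 43%; LTV 77.6% ≤ 80%; reserves 9.7 ≥ 2 mo → does not qualify.
Program C: score 665 ≥ 580; DTI 43.9% ≤ 45%; LTV 77.6% ≤ 97%; employment 89 ≥ 6 mo; reserves 9.7 ≥ 9 mo → qualifies.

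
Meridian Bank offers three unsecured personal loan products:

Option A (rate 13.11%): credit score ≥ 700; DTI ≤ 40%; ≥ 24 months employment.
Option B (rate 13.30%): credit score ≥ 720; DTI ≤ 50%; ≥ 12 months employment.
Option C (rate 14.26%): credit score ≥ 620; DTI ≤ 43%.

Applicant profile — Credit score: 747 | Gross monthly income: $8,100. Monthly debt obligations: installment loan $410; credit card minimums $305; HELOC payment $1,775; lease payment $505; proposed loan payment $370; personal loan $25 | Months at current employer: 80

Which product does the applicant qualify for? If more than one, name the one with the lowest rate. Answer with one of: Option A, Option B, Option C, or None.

Total debts = (410 + 305 + 1,775 + 505 + 370 + 25) = 3,390; DTI = 3,390/8,100 = 41.9%.
Option A: score 747 ≥ 700; DTI 41.9% > 40%; employment 80 ≥ 24 mo → does not qualify.
Option B: score 747 ≥ 720; DTI 41.9% ≤ 50%; employment 80 ≥ 12 mo → qualifies.
Option C: score 747 ≥ 620; DTI 41.9% ≤ 43% → qualifies.
Qualifying: Option B, Option C. Lowest rate is 13.30% → Option B.

Option B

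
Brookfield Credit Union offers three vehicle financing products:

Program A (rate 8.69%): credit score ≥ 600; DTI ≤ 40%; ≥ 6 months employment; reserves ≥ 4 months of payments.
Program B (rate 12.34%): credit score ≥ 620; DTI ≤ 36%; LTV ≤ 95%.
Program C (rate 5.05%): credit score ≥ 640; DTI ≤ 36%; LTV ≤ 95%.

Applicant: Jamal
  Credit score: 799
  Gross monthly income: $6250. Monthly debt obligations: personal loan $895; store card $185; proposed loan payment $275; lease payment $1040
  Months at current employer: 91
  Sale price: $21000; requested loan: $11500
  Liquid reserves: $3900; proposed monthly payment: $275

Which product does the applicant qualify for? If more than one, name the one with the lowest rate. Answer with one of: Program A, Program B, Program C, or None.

Program A

Total debts = (895 + 185 + 275 + 1,040) = 2,395; DTI = 2,395/6,250 = 38.3%.
LTV = 11,500/21,000 = 54.8%.
Reserves = 3,900/275 = 14.2 months.
Program A: score 799 ≥ 600; DTI 38.3% ≤ 40%; employment 91 ≥ 6 mo; reserves 14.2 ≥ 4 mo → qualifies.
Program B: score 799 ≥ 620; DTI 38.3% > 36%; LTV 54.8% ≤ 95% → does not qualify.
Program C: score 799 ≥ 640; DTI 38.3% > 36%; LTV 54.8% ≤ 95% → does not qualify.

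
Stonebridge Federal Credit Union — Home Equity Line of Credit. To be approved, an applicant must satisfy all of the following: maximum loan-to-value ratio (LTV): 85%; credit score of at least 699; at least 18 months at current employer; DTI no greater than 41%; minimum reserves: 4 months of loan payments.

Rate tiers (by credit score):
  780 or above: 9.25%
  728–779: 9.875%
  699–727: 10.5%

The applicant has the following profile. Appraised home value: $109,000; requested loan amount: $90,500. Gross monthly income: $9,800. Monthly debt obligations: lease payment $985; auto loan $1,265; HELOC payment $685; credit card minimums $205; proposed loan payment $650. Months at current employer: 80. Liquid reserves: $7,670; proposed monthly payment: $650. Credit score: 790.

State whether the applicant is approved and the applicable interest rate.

Credit score 790 ≥ 699 (meets minimum)
Reserves = 7,670/650 = 11.8 months ≥ 4
Employment 80 ≥ 18 months
Total monthly debts = (985 + 1,265 + 685 + 205 + 650) = 3,790. DTI = 3,790/9,800 = 38.7% ≤ 41%
Loan-to-value = 90,500/109,000 = 83% — pass (85% max)
All requirements met. Score 790 falls in the 780 or above tier → 9.25%.

Approved at 9.25%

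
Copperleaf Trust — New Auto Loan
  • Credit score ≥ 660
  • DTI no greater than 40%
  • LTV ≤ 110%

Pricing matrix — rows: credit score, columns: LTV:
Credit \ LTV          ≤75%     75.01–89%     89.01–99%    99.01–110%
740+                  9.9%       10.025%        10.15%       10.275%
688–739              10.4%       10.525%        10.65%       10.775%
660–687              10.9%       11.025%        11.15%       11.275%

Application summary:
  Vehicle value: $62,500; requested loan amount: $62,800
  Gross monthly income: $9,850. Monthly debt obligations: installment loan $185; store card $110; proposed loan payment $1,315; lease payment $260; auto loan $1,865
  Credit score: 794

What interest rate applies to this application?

10.275%

Credit score 794 ≥ 660; Total monthly debts = (185 + 110 + 1,315 + 260 + 1,865) = 3,735. Debt-to-income = 3,735/9,850 = 37.9% — meets 40% limit
LTV: 62,800 ÷ 62,500 = 100.5%, within 110% cap
Row: 794 falls in 740+. Column: 100.5% falls in 99.01–110%. Rate = 10.275%.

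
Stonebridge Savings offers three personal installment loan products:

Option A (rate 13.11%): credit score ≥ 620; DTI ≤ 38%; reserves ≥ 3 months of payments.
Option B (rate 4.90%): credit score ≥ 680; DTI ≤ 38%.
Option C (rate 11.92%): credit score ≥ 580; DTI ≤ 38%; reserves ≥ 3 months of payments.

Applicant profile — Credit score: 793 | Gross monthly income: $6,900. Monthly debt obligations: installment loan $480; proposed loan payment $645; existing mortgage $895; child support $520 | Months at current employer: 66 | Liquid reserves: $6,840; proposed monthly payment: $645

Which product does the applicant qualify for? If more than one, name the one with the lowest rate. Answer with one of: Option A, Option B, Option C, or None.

Option B

Total debts = (480 + 645 + 895 + 520) = 2,540; DTI = 2,540/6,900 = 36.8%.
Reserves = 6,840/645 = 10.6 months.
Option A: score 793 ≥ 620; DTI 36.8% ≤ 38%; reserves 10.6 ≥ 3 mo → qualifies.
Option B: score 793 ≥ 680; DTI 36.8% ≤ 38% → qualifies.
Option C: score 793 ≥ 580; DTI 36.8% ≤ 38%; reserves 10.6 ≥ 3 mo → qualifies.
Qualifying: Option A, Option B, Option C. Lowest rate is 4.90% → Option B.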